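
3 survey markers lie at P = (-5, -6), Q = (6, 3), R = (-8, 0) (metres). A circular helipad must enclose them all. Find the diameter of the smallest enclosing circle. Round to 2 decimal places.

14.68

Side lengths²: PQ² = 202, PR² = 45, QR² = 205.
Since QR² = 205 < 202 + 45 = 247, the triangle is acute, so the smallest enclosing circle is the circumcircle.
Circumcentre = (-41/62, -5/62), r² = 103525/1922.
Diameter = 2r = 2√(103525/1922) ≈ 14.68.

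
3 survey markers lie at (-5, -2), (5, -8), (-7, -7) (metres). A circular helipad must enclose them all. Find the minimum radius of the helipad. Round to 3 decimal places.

Call the three points A, B, C in the order given.
Side lengths²: AB² = 136, AC² = 29, BC² = 145.
Since BC² = 145 < 136 + 29 = 165, the triangle is acute, so the smallest enclosing circle is the circumcircle.
Circumcentre = (-57/62, -405/62), r² = 71485/1922.
r = √(71485/1922) ≈ 6.099.

6.099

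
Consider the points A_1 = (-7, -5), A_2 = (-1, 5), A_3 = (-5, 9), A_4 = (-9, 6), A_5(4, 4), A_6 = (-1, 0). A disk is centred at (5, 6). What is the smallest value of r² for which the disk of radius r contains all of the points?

265

The required radius is the distance from (5, 6) to the farthest point.
Squared distances: 265, 37, 109, 196, 5, 72.
Maximum is 265, attained at A_1.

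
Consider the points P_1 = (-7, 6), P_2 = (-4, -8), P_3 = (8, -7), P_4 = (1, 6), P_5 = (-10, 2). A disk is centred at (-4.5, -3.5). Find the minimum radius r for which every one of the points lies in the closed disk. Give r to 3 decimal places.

12.981

The required radius is the distance from (-4.5, -3.5) to the farthest point.
Squared distances: 96.5, 20.5, 168.5, 120.5, 60.5.
Maximum is 168.5, attained at P_3.
r = √(168.5) ≈ 12.981.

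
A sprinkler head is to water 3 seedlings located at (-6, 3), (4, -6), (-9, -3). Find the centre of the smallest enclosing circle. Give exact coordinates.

(-121/58, -157/58)

Call the three points A, B, C in the order given.
Side lengths²: AB² = 181, AC² = 45, BC² = 178.
Since AB² = 181 < 178 + 45 = 223, the triangle is acute, so the smallest enclosing circle is the circumcircle.
Circumcentre = (-121/58, -157/58), r² = 80545/1682.
Centre = (-121/58, -157/58).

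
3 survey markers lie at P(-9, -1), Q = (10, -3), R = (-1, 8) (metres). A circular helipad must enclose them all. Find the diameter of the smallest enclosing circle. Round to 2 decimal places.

19.14

Side lengths²: PQ² = 365, PR² = 145, QR² = 242.
Since PQ² = 365 < 242 + 145 = 387, the triangle is acute, so the smallest enclosing circle is the circumcircle.
Circumcentre = (19/34, -49/34), r² = 52925/578.
Diameter = 2r = 2√(52925/578) ≈ 19.14.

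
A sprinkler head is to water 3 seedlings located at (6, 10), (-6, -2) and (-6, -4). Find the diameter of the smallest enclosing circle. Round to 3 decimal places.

18.439

Call the three points A, B, C in the order given.
Side lengths²: AB² = 288, AC² = 340, BC² = 4.
Since AC² = 340 ≥ 288 + 4 = 292, the angle opposite AC is not acute, so the smallest enclosing circle has AC as diameter.
Centre = midpoint of AC = (0, 3), r² = 340/4 = 85.
Diameter = 2r = 2√85 ≈ 18.439.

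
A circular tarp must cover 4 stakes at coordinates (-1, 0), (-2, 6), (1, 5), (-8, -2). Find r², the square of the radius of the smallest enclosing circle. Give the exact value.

32.5

By Welzl's lemma the MEC is supported by two points (diametrically opposite) or three points (on a circumcircle).
The farthest pair is (1, 5)–(-8, -2) with squared distance 130. The circle on this segment as diameter has centre (-3.5, 1.5) and r² = 130/4 = 32.5.
Check (-1, 0): distance² to centre = 8.5 ≤ 32.5, so it lies inside.
All remaining points lie in this disk, and no smaller disk contains both endpoints, so this is the minimum enclosing circle.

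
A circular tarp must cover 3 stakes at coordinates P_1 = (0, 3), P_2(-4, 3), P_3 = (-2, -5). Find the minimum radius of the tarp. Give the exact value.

4.25

Side lengths²: P_1P_2² = 16, P_1P_3² = 68, P_2P_3² = 68.
Since P_2P_3² = 68 < 68 + 16 = 84, the triangle is acute, so the smallest enclosing circle is the circumcircle.
Circumcentre = (-2, -0.75), r² = 18.0625.
r = √(18.0625) = 4.25.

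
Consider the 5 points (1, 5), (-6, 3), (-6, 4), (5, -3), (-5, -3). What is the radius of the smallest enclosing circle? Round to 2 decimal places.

The minimum enclosing circle of a finite set is fixed by two of the points (as a diameter) or three (as a circumcircle).
The farthest pair is (-6, 4)–(5, -3) with squared distance 170. The circle on this segment as diameter has centre (-0.5, 0.5) and r² = 170/4 = 42.5.
Check (1, 5): distance² to centre = 22.5 ≤ 42.5, so it lies inside.
All remaining points lie in this disk, and no smaller disk contains both endpoints, so this is the minimum enclosing circle.
r = √(42.5) ≈ 6.52.

6.52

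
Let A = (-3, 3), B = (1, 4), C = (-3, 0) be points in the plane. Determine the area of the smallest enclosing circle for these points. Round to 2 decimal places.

25.13

Side lengths²: AB² = 17, AC² = 9, BC² = 32.
Since BC² = 32 ≥ 17 + 9 = 26, the angle opposite BC is not acute, so the smallest enclosing circle has BC as diameter.
Centre = midpoint of BC = (-1, 2), r² = 32/4 = 8.
Area = π·r² = π·8 ≈ 25.13.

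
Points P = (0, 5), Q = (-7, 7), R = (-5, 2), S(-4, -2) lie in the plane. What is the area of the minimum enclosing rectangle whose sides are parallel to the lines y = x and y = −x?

66

In coordinates u = x + y, v = x − y the rectangle is axis-aligned; the map (x,y)→(u,v) scales areas by 2.
u-values: 5, 0, -3, -6; range = 5 − (-6) = 11.
v-values: -5, -14, -7, -2; range = -2 − (-14) = 12.
Area = (11 × 12) / 2 = 66.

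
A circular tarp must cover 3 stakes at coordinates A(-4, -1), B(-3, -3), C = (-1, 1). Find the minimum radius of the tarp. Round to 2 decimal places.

Side lengths²: AB² = 5, AC² = 13, BC² = 20.
Since BC² = 20 ≥ 13 + 5 = 18, the angle opposite BC is not acute, so the smallest enclosing circle has BC as diameter.
Centre = midpoint of BC = (-2, -1), r² = 20/4 = 5.
r = √5 ≈ 2.24.

2.24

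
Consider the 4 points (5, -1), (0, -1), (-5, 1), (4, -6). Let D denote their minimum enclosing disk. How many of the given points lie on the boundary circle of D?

3

The minimum enclosing circle of a finite set is fixed by two of the points (as a diameter) or three (as a circumcircle).
The farthest pair is (-5, 1)–(4, -6) with squared distance 130. The circle on this segment as diameter has centre (-0.5, -2.5) and r² = 130/4 = 32.5.
Check (5, -1): distance² to centre = 32.5 ≤ 32.5, so it lies inside.
All remaining points lie in this disk, and no smaller disk contains both endpoints, so this is the minimum enclosing circle.
The points at distance exactly r from the centre are (5, -1), (-5, 1), (4, -6) — 3 points.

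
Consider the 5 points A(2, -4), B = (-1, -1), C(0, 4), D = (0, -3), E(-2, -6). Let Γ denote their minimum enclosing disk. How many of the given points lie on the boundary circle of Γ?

2

The farthest pair is C–E with squared distance 104. The circle on this segment as diameter has centre (-1, -1) and r² = 104/4 = 26.
Check A: distance² to centre = 18 ≤ 26, so it lies inside.
All remaining points lie in this disk, and no smaller disk contains both endpoints, so this is the minimum enclosing circle.
The points at distance exactly r from the centre are C, E — 2 points.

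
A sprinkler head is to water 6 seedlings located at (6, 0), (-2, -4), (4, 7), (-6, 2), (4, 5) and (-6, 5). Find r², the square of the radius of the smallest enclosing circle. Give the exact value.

A smallest enclosing disk is always determined by at most three of the input points on its boundary.
The minimum enclosing circle is determined by three boundary points: (6, 0), (-2, -4), (-6, 5).
Their circumcentre is (-5/44, 49/22) with r² = 81965/1936.
The farthest remaining point (4, 7) is at distance² 76861/1936 ≤ 81965/1936.

81965/1936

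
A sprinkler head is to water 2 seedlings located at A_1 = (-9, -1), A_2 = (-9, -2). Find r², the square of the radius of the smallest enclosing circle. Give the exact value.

The smallest circle enclosing two points has them as diameter endpoints.
Centre = midpoint = (-9, -1.5); r² = |A_1A_2|²/4 = 1/4 = 0.25.

0.25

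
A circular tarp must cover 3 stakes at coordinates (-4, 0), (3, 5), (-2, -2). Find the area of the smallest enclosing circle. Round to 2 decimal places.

59.73

Call the three points A, B, C in the order given.
Side lengths²: AB² = 74, AC² = 8, BC² = 74.
Since BC² = 74 < 74 + 8 = 82, the triangle is acute, so the smallest enclosing circle is the circumcircle.
Circumcentre = (-1/12, 23/12), r² = 1369/72.
Area = π·r² = π·1369/72 ≈ 59.73.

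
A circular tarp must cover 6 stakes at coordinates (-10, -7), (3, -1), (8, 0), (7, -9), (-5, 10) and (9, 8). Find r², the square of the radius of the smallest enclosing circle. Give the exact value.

146.5

The minimum enclosing circle of a finite set is fixed by two of the points (as a diameter) or three (as a circumcircle).
The farthest pair is (-10, -7)–(9, 8) with squared distance 586. The circle on this segment as diameter has centre (-0.5, 0.5) and r² = 586/4 = 146.5.
Check (3, -1): distance² to centre = 14.5 ≤ 146.5, so it lies inside.
All remaining points lie in this disk, and no smaller disk contains both endpoints, so this is the minimum enclosing circle.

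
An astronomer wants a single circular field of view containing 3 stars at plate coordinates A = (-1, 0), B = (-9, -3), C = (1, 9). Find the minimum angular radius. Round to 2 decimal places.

7.81

Side lengths²: AB² = 73, AC² = 85, BC² = 244.
Since BC² = 244 ≥ 85 + 73 = 158, the angle opposite BC is not acute, so the smallest enclosing circle has BC as diameter.
Centre = midpoint of BC = (-4, 3), r² = 244/4 = 61.
r = √61 ≈ 7.81.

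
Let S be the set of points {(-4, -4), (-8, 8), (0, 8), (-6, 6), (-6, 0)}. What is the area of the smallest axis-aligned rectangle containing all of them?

96

x ranges over [-8, 0], width 8.
y ranges over [-4, 8], height 12.
Area = 8 × 12 = 96.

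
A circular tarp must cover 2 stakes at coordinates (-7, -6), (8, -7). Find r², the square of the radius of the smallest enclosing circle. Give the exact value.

56.5

The smallest circle enclosing two points has them as diameter endpoints.
Centre = midpoint = (0.5, -6.5); r² = |(-7, -6)−(8, -7)|²/4 = 226/4 = 56.5.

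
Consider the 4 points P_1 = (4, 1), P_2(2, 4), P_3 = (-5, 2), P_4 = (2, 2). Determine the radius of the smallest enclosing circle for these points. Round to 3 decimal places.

A smallest enclosing disk is always determined by at most three of the input points on its boundary.
The farthest pair is P_1–P_3 with squared distance 82. The circle on this segment as diameter has centre (-0.5, 1.5) and r² = 82/4 = 20.5.
Check P_2: distance² to centre = 12.5 ≤ 20.5, so it lies inside.
All remaining points lie in this disk, and no smaller disk contains both endpoints, so this is the minimum enclosing circle.
r = √(20.5) ≈ 4.528.

4.528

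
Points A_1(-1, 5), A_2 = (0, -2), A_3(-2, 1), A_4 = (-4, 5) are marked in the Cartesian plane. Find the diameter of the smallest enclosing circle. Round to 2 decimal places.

By Welzl's lemma the MEC is supported by two points (diametrically opposite) or three points (on a circumcircle).
The farthest pair is A_2–A_4 with squared distance 65. The circle on this segment as diameter has centre (-2, 1.5) and r² = 65/4 = 16.25.
Check A_1: distance² to centre = 13.25 ≤ 16.25, so it lies inside.
All remaining points lie in this disk, and no smaller disk contains both endpoints, so this is the minimum enclosing circle.
Diameter = 2r = 2√(16.25) ≈ 8.06.

8.06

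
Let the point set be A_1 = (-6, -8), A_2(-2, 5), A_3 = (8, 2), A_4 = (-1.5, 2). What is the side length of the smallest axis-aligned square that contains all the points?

14

The bounding box has width 14 and height 13.
An axis-aligned square enclosing the set must have side ≥ max(width, height).
So the minimum side is max(14, 13) = 14.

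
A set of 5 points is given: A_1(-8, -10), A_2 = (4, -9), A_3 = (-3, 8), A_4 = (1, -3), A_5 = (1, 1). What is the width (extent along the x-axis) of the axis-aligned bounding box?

12

max x = 4, min x = -8, so width = 12.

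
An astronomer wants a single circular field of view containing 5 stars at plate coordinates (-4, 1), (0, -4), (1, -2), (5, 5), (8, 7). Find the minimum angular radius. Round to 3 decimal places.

By Welzl's lemma the MEC is supported by two points (diametrically opposite) or three points (on a circumcircle).
The minimum enclosing circle is determined by three boundary points: (-4, 1), (0, -4), (8, 7).
Their circumcentre is (79/28, 33/14) with r² = 37925/784.
The farthest remaining point (1, -2) is at distance² 17485/784 ≤ 37925/784.
r = √(37925/784) ≈ 6.955.

6.955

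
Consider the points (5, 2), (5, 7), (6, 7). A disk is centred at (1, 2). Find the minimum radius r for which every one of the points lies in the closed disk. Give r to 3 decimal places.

The required radius is the distance from (1, 2) to the farthest point.
Squared distances: 16, 41, 50.
Maximum is 50, attained at (6, 7).
r = √50 ≈ 7.071.

7.071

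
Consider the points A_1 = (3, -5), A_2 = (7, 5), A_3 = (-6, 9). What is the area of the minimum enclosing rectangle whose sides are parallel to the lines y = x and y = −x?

161

In coordinates u = x + y, v = x − y the rectangle is axis-aligned; the map (x,y)→(u,v) scales areas by 2.
u-values: -2, 12, 3; range = 12 − (-2) = 14.
v-values: 8, 2, -15; range = 8 − (-15) = 23.
Area = (14 × 23) / 2 = 161.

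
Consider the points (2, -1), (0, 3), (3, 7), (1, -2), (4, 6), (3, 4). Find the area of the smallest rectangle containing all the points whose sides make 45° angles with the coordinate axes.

In coordinates u = x + y, v = x − y the rectangle is axis-aligned; the map (x,y)→(u,v) scales areas by 2.
u-values: 1, 3, 10, -1, 10, 7; range = 10 − (-1) = 11.
v-values: 3, -3, -4, 3, -2, -1; range = 3 − (-4) = 7.
Area = (11 × 7) / 2 = 38.5.

38.5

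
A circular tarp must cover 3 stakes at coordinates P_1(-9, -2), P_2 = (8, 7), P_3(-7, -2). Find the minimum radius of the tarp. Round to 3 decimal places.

Side lengths²: P_1P_2² = 370, P_1P_3² = 4, P_2P_3² = 306.
Since P_1P_2² = 370 ≥ 306 + 4 = 310, the angle opposite P_1P_2 is not acute, so the smallest enclosing circle has P_1P_2 as diameter.
Centre = midpoint of P_1P_2 = (-0.5, 2.5), r² = 370/4 = 92.5.
r = √(92.5) ≈ 9.618.

9.618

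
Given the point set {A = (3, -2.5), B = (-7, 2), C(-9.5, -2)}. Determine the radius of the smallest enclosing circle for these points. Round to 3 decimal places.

Side lengths²: AB² = 120.25, AC² = 156.5, BC² = 22.25.
Since AC² = 156.5 ≥ 120.25 + 22.25 = 142.5, the angle opposite AC is not acute, so the smallest enclosing circle has AC as diameter.
Centre = midpoint of AC = (-3.25, -2.25), r² = 156.5/4 = 39.125.
r = √(39.125) ≈ 6.255.

6.255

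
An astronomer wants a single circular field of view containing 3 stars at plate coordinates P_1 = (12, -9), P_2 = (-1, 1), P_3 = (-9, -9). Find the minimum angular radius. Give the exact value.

10.5

Side lengths²: P_1P_2² = 269, P_1P_3² = 441, P_2P_3² = 164.
Since P_1P_3² = 441 ≥ 269 + 164 = 433, the angle opposite P_1P_3 is not acute, so the smallest enclosing circle has P_1P_3 as diameter.
Centre = midpoint of P_1P_3 = (1.5, -9), r² = 441/4 = 110.25.
r = √(110.25) = 10.5.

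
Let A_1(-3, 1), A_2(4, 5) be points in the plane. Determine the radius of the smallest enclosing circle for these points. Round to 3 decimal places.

4.031

The smallest circle enclosing two points has them as diameter endpoints.
Centre = midpoint = (0.5, 3); r² = |A_1A_2|²/4 = 65/4 = 16.25.
r = √(16.25) ≈ 4.031.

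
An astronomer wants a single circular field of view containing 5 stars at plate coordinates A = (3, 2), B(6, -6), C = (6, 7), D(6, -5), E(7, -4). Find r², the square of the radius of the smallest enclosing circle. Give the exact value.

42.25

The minimum enclosing circle of a finite set is fixed by two of the points (as a diameter) or three (as a circumcircle).
The farthest pair is B–C with squared distance 169. The circle on this segment as diameter has centre (6, 0.5) and r² = 169/4 = 42.25.
Check A: distance² to centre = 11.25 ≤ 42.25, so it lies inside.
All remaining points lie in this disk, and no smaller disk contains both endpoints, so this is the minimum enclosing circle.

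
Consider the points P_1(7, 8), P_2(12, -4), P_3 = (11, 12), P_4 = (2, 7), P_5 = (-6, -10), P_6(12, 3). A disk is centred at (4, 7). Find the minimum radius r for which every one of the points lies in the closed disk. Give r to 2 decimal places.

The required radius is the distance from (4, 7) to the farthest point.
Squared distances: 10, 185, 74, 4, 389, 80.
Maximum is 389, attained at P_5.
r = √389 ≈ 19.72.

19.72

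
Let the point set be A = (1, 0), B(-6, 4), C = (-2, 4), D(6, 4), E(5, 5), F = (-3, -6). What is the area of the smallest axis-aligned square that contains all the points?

The bounding box has width 12 and height 11.
An axis-aligned square enclosing the set must have side ≥ max(width, height).
So the minimum side is max(12, 11) = 12.
Area = 12² = 144.

144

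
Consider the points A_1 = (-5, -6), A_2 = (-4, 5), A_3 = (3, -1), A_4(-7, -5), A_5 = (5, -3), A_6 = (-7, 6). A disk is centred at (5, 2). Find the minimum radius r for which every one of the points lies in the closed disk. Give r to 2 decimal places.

13.89

The required radius is the distance from (5, 2) to the farthest point.
Squared distances: 164, 90, 13, 193, 25, 160.
Maximum is 193, attained at A_4.
r = √193 ≈ 13.89.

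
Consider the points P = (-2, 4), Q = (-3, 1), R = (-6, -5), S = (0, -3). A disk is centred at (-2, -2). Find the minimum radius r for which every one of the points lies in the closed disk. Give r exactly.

The required radius is the distance from (-2, -2) to the farthest point.
Squared distances: 36, 10, 25, 5.
Maximum is 36, attained at P.
r = √36 = 6.

6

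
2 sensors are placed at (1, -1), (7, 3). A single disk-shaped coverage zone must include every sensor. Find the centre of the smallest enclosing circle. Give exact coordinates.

The smallest circle enclosing two points has them as diameter endpoints.
Centre = midpoint = (4, 1); r² = |(1, -1)−(7, 3)|²/4 = 52/4 = 13.
Centre = (4, 1).

(4, 1)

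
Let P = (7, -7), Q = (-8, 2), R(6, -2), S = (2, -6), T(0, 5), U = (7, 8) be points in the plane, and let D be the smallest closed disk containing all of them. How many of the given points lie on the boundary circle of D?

A smallest enclosing disk is always determined by at most three of the input points on its boundary.
The minimum enclosing circle is determined by three boundary points: P, Q, U.
Their circumcentre is (1.3, 0.5) with r² = 88.74.
The farthest remaining point S is at distance² 42.74 ≤ 88.74.
The points at distance exactly r from the centre are P, Q, U — 3 points.

3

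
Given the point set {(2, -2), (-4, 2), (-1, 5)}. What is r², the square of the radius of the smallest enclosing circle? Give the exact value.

Call the three points A, B, C in the order given.
Side lengths²: AB² = 52, AC² = 58, BC² = 18.
Since AC² = 58 < 52 + 18 = 70, the triangle is acute, so the smallest enclosing circle is the circumcircle.
Circumcentre = (-0.2, 1.2), r² = 15.08.

15.08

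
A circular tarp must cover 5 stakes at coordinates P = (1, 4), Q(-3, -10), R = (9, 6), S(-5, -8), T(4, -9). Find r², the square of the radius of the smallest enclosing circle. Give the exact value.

100

By Welzl's lemma the MEC is supported by two points (diametrically opposite) or three points (on a circumcircle).
The farthest pair is Q–R with squared distance 400. The circle on this segment as diameter has centre (3, -2) and r² = 400/4 = 100.
Check P: distance² to centre = 40 ≤ 100, so it lies inside.
All remaining points lie in this disk, and no smaller disk contains both endpoints, so this is the minimum enclosing circle.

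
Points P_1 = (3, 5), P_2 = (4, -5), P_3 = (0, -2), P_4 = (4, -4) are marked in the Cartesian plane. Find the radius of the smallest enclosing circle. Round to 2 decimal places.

The minimum enclosing circle of a finite set is fixed by two of the points (as a diameter) or three (as a circumcircle).
The farthest pair is P_1–P_2 with squared distance 101. The circle on this segment as diameter has centre (3.5, 0) and r² = 101/4 = 25.25.
Check P_3: distance² to centre = 16.25 ≤ 25.25, so it lies inside.
All remaining points lie in this disk, and no smaller disk contains both endpoints, so this is the minimum enclosing circle.
r = √(25.25) ≈ 5.02.

5.02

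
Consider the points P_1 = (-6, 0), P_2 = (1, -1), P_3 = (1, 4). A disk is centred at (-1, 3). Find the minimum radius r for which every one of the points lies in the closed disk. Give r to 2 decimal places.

5.83

The required radius is the distance from (-1, 3) to the farthest point.
Squared distances: 34, 20, 5.
Maximum is 34, attained at P_1.
r = √34 ≈ 5.83.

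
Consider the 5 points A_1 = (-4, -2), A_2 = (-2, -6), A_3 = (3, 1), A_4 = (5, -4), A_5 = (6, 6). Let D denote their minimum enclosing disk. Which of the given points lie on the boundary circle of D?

A_2, A_5

The farthest pair is A_2–A_5 with squared distance 208. The circle on this segment as diameter has centre (2, 0) and r² = 208/4 = 52.
Check A_1: distance² to centre = 40 ≤ 52, so it lies inside.
All remaining points lie in this disk, and no smaller disk contains both endpoints, so this is the minimum enclosing circle.
The points at distance exactly r from the centre are A_2, A_5 — 2 points.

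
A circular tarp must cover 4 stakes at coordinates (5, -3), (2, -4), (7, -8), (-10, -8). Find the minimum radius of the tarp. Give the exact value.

By Welzl's lemma the MEC is supported by two points (diametrically opposite) or three points (on a circumcircle).
The farthest pair is (7, -8)–(-10, -8) with squared distance 289. The circle on this segment as diameter has centre (-1.5, -8) and r² = 289/4 = 72.25.
Check (5, -3): distance² to centre = 67.25 ≤ 72.25, so it lies inside.
All remaining points lie in this disk, and no smaller disk contains both endpoints, so this is the minimum enclosing circle.
r = √(72.25) = 8.5.

8.5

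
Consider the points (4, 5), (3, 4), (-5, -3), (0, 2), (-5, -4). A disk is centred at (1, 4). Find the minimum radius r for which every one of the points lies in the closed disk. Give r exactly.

10

The required radius is the distance from (1, 4) to the farthest point.
Squared distances: 10, 4, 85, 5, 100.
Maximum is 100, attained at (-5, -4).
r = √100 = 10.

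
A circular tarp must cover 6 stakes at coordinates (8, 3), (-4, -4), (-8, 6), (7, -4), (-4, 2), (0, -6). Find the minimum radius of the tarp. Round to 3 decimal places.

9.014

The farthest pair is (-8, 6)–(7, -4) with squared distance 325. The circle on this segment as diameter has centre (-0.5, 1) and r² = 325/4 = 81.25.
Check (8, 3): distance² to centre = 76.25 ≤ 81.25, so it lies inside.
All remaining points lie in this disk, and no smaller disk contains both endpoints, so this is the minimum enclosing circle.
r = √(81.25) ≈ 9.014.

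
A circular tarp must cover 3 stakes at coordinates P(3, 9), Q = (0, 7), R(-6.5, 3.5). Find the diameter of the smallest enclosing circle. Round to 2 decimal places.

Side lengths²: PQ² = 13, PR² = 120.5, QR² = 54.5.
Since PR² = 120.5 ≥ 54.5 + 13 = 67.5, the angle opposite PR is not acute, so the smallest enclosing circle has PR as diameter.
Centre = midpoint of PR = (-1.75, 6.25), r² = 120.5/4 = 30.125.
Diameter = 2r = 2√(30.125) ≈ 10.98.

10.98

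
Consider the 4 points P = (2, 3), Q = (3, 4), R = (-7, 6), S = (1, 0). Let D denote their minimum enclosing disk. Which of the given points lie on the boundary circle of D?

A smallest enclosing disk is always determined by at most three of the input points on its boundary.
The minimum enclosing circle is determined by three boundary points: Q, R, S.
Their circumcentre is (-24/11, 45/11) with r² = 3250/121.
The farthest remaining point P is at distance² 2260/121 ≤ 3250/121.
The points at distance exactly r from the centre are Q, R, S — 3 points.

Q, R, S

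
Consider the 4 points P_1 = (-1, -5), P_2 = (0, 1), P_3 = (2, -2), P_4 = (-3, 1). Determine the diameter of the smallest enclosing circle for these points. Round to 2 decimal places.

The minimum enclosing circle of a finite set is fixed by two of the points (as a diameter) or three (as a circumcircle).
The minimum enclosing circle is determined by three boundary points: P_1, P_3, P_4.
Their circumcentre is (-1.25, -1.75) with r² = 10.625.
The farthest remaining point P_2 is at distance² 9.125 ≤ 10.625.
Diameter = 2r = 2√(10.625) ≈ 6.52.

6.52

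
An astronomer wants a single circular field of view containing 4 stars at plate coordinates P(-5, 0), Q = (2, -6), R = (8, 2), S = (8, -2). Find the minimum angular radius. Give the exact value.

173/26

A smallest enclosing disk is always determined by at most three of the input points on its boundary.
The minimum enclosing circle is determined by three boundary points: P, R, S.
Their circumcentre is (43/26, 0) with r² = 29929/676.
The farthest remaining point Q is at distance² 24417/676 ≤ 29929/676.
r = √(29929/676) = 173/26.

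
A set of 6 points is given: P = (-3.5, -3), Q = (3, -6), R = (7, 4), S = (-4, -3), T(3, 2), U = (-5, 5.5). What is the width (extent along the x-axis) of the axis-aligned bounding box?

12

max x = 7, min x = -5, so width = 12.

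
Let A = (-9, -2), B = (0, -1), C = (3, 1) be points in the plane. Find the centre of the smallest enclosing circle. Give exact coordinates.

Side lengths²: AB² = 82, AC² = 153, BC² = 13.
Since AC² = 153 ≥ 82 + 13 = 95, the angle opposite AC is not acute, so the smallest enclosing circle has AC as diameter.
Centre = midpoint of AC = (-3, -0.5), r² = 153/4 = 38.25.
Centre = (-3, -0.5).

(-3, -0.5)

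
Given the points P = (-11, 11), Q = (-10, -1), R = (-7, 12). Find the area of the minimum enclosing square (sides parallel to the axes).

169

The bounding box has width 4 and height 13.
An axis-aligned square enclosing the set must have side ≥ max(width, height).
So the minimum side is max(4, 13) = 13.
Area = 13² = 169.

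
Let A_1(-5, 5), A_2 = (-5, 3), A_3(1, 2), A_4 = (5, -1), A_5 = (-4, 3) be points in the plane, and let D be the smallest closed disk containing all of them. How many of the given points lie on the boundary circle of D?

The minimum enclosing circle of a finite set is fixed by two of the points (as a diameter) or three (as a circumcircle).
The farthest pair is A_1–A_4 with squared distance 136. The circle on this segment as diameter has centre (0, 2) and r² = 136/4 = 34.
Check A_2: distance² to centre = 26 ≤ 34, so it lies inside.
All remaining points lie in this disk, and no smaller disk contains both endpoints, so this is the minimum enclosing circle.
The points at distance exactly r from the centre are A_1, A_4 — 2 points.

2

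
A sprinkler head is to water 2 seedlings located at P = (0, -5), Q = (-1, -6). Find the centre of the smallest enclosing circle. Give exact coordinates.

The smallest circle enclosing two points has them as diameter endpoints.
Centre = midpoint = (-0.5, -5.5); r² = |PQ|²/4 = 2/4 = 0.5.
Centre = (-0.5, -5.5).

(-0.5, -5.5)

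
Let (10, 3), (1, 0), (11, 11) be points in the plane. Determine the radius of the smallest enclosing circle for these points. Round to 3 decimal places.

7.433

Call the three points A, B, C in the order given.
Side lengths²: AB² = 90, AC² = 65, BC² = 221.
Since BC² = 221 ≥ 90 + 65 = 155, the angle opposite BC is not acute, so the smallest enclosing circle has BC as diameter.
Centre = midpoint of BC = (6, 5.5), r² = 221/4 = 55.25.
r = √(55.25) ≈ 7.433.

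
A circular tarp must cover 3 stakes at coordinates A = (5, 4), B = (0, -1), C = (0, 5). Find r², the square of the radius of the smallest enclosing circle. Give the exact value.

Side lengths²: AB² = 50, AC² = 26, BC² = 36.
Since AB² = 50 < 36 + 26 = 62, the triangle is acute, so the smallest enclosing circle is the circumcircle.
Circumcentre = (2, 2), r² = 13.

13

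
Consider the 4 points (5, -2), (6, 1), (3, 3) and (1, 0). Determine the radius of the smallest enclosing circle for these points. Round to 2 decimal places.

A smallest enclosing disk is always determined by at most three of the input points on its boundary.
The minimum enclosing circle is determined by three boundary points: (5, -2), (3, 3), (1, 0).
Their circumcentre is (3.6875, 0.375) with r² = 7.36328125.
The farthest remaining point (6, 1) is at distance² 5.73828125 ≤ 7.36328125.
r = √(7.36328125) ≈ 2.71.

2.71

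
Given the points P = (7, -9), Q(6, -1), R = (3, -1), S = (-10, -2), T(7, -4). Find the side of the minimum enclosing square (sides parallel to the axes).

17

The bounding box has width 17 and height 8.
An axis-aligned square enclosing the set must have side ≥ max(width, height).
So the minimum side is max(17, 8) = 17.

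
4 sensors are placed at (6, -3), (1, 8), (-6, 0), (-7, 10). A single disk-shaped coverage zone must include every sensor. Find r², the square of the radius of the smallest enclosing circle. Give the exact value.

By Welzl's lemma the MEC is supported by two points (diametrically opposite) or three points (on a circumcircle).
The farthest pair is (6, -3)–(-7, 10) with squared distance 338. The circle on this segment as diameter has centre (-0.5, 3.5) and r² = 338/4 = 84.5.
Check (1, 8): distance² to centre = 22.5 ≤ 84.5, so it lies inside.
All remaining points lie in this disk, and no smaller disk contains both endpoints, so this is the minimum enclosing circle.

84.5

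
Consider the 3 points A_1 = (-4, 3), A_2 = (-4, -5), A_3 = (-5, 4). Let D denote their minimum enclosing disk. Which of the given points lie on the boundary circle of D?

A_2, A_3

Side lengths²: A_1A_2² = 64, A_1A_3² = 2, A_2A_3² = 82.
Since A_2A_3² = 82 ≥ 64 + 2 = 66, the angle opposite A_2A_3 is not acute, so the smallest enclosing circle has A_2A_3 as diameter.
Centre = midpoint of A_2A_3 = (-4.5, -0.5), r² = 82/4 = 20.5.
The points at distance exactly r from the centre are A_2, A_3 — 2 points.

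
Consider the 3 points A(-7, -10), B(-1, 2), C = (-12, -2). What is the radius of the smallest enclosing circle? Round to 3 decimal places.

6.859

Side lengths²: AB² = 180, AC² = 89, BC² = 137.
Since AB² = 180 < 137 + 89 = 226, the triangle is acute, so the smallest enclosing circle is the circumcircle.
Circumcentre = (-95/18, -121/36), r² = 60965/1296.
r = √(60965/1296) ≈ 6.859.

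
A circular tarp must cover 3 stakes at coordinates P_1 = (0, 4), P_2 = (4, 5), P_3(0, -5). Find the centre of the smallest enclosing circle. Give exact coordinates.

Side lengths²: P_1P_2² = 17, P_1P_3² = 81, P_2P_3² = 116.
Since P_2P_3² = 116 ≥ 81 + 17 = 98, the angle opposite P_2P_3 is not acute, so the smallest enclosing circle has P_2P_3 as diameter.
Centre = midpoint of P_2P_3 = (2, 0), r² = 116/4 = 29.
Centre = (2, 0).

(2, 0)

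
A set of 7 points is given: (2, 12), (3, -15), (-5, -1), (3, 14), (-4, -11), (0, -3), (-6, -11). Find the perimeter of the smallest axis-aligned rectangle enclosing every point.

76

Width = max x − min x = 3 − (-6) = 9.
Height = max y − min y = 14 − (-15) = 29.
Perimeter = 2(9 + 29) = 76.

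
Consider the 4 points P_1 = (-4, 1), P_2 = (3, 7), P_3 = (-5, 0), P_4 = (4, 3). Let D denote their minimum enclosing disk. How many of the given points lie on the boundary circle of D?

2

The farthest pair is P_2–P_3 with squared distance 113. The circle on this segment as diameter has centre (-1, 3.5) and r² = 113/4 = 28.25.
Check P_1: distance² to centre = 15.25 ≤ 28.25, so it lies inside.
All remaining points lie in this disk, and no smaller disk contains both endpoints, so this is the minimum enclosing circle.
The points at distance exactly r from the centre are P_2, P_3 — 2 points.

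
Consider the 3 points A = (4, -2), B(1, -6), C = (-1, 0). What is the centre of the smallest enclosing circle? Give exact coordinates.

(21/26, -71/26)

Side lengths²: AB² = 25, AC² = 29, BC² = 40.
Since BC² = 40 < 29 + 25 = 54, the triangle is acute, so the smallest enclosing circle is the circumcircle.
Circumcentre = (21/26, -71/26), r² = 3625/338.
Centre = (21/26, -71/26).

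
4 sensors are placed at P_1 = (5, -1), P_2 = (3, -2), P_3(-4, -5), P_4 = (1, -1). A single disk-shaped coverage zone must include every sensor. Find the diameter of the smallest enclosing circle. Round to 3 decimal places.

The minimum enclosing circle of a finite set is fixed by two of the points (as a diameter) or three (as a circumcircle).
The farthest pair is P_1–P_3 with squared distance 97. The circle on this segment as diameter has centre (0.5, -3) and r² = 97/4 = 24.25.
Check P_2: distance² to centre = 7.25 ≤ 24.25, so it lies inside.
All remaining points lie in this disk, and no smaller disk contains both endpoints, so this is the minimum enclosing circle.
Diameter = 2r = 2√(24.25) ≈ 9.849.

9.849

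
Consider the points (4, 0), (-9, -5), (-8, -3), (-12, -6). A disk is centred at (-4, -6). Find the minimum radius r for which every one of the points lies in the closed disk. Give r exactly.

10

The required radius is the distance from (-4, -6) to the farthest point.
Squared distances: 100, 26, 25, 64.
Maximum is 100, attained at (4, 0).
r = √100 = 10.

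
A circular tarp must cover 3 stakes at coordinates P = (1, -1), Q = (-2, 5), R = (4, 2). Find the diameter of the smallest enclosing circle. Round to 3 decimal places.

7.071

Side lengths²: PQ² = 45, PR² = 18, QR² = 45.
Since QR² = 45 < 45 + 18 = 63, the triangle is acute, so the smallest enclosing circle is the circumcircle.
Circumcentre = (0.5, 2.5), r² = 12.5.
Diameter = 2r = 2√(12.5) ≈ 7.071.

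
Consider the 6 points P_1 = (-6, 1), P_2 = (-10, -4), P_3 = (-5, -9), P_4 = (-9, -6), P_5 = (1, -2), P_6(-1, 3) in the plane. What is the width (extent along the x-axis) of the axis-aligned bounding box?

11

max x = 1, min x = -10, so width = 11.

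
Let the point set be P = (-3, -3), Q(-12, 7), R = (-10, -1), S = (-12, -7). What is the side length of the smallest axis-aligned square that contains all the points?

14

The bounding box has width 9 and height 14.
An axis-aligned square enclosing the set must have side ≥ max(width, height).
So the minimum side is max(9, 14) = 14.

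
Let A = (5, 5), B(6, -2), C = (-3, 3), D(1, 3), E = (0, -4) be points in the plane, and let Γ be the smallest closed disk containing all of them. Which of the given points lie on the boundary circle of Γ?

A smallest enclosing disk is always determined by at most three of the input points on its boundary.
The minimum enclosing circle is determined by three boundary points: A, C, E.
Their circumcentre is (55/31, 28/31) with r² = 26129/961.
The farthest remaining point B is at distance² 25261/961 ≤ 26129/961.
The points at distance exactly r from the centre are A, C, E — 3 points.

A, C, E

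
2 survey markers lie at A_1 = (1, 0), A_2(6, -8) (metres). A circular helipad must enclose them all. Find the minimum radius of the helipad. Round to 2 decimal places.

4.72

The smallest circle enclosing two points has them as diameter endpoints.
Centre = midpoint = (3.5, -4); r² = |A_1A_2|²/4 = 89/4 = 22.25.
r = √(22.25) ≈ 4.72.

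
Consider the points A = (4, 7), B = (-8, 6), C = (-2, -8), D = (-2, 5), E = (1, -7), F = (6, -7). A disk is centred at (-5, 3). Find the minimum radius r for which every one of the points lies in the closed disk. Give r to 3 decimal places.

14.866

The required radius is the distance from (-5, 3) to the farthest point.
Squared distances: 97, 18, 130, 13, 136, 221.
Maximum is 221, attained at F.
r = √221 ≈ 14.866.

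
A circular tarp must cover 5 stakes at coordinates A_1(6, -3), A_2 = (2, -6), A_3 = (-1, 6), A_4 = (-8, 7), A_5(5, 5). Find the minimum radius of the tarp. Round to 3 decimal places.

8.602

A smallest enclosing disk is always determined by at most three of the input points on its boundary.
The farthest pair is A_1–A_4 with squared distance 296. The circle on this segment as diameter has centre (-1, 2) and r² = 296/4 = 74.
Check A_2: distance² to centre = 73 ≤ 74, so it lies inside.
All remaining points lie in this disk, and no smaller disk contains both endpoints, so this is the minimum enclosing circle.
r = √74 ≈ 8.602.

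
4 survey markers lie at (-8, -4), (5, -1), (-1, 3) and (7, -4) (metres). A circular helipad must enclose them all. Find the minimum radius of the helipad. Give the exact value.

A smallest enclosing disk is always determined by at most three of the input points on its boundary.
The farthest pair is (-8, -4)–(7, -4) with squared distance 225. The circle on this segment as diameter has centre (-0.5, -4) and r² = 225/4 = 56.25.
Check (5, -1): distance² to centre = 39.25 ≤ 56.25, so it lies inside.
All remaining points lie in this disk, and no smaller disk contains both endpoints, so this is the minimum enclosing circle.
r = √(56.25) = 7.5.

7.5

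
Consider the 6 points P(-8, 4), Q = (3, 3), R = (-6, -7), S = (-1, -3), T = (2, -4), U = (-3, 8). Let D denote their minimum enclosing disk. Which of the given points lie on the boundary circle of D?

Q, R, U

By Welzl's lemma the MEC is supported by two points (diametrically opposite) or three points (on a circumcircle).
The minimum enclosing circle is determined by three boundary points: Q, R, U.
Their circumcentre is (-59/14, 31/70) with r² = 143533/2450.
The farthest remaining point T is at distance² 142973/2450 ≤ 143533/2450.
The points at distance exactly r from the centre are Q, R, U — 3 points.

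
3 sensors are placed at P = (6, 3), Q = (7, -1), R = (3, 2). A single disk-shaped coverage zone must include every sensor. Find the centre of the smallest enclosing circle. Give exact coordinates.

Side lengths²: PQ² = 17, PR² = 10, QR² = 25.
Since QR² = 25 < 17 + 10 = 27, the triangle is acute, so the smallest enclosing circle is the circumcircle.
Circumcentre = (133/26, 17/26), r² = 2125/338.
Centre = (133/26, 17/26).

(133/26, 17/26)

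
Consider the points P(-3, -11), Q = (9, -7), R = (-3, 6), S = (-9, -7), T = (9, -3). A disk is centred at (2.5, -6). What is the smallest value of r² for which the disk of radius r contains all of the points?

The required radius is the distance from (2.5, -6) to the farthest point.
Squared distances: 55.25, 43.25, 174.25, 133.25, 51.25.
Maximum is 174.25, attained at R.

174.25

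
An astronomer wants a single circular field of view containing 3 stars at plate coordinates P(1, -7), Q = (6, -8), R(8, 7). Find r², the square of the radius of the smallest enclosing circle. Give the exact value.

14885/242

Side lengths²: PQ² = 26, PR² = 245, QR² = 229.
Since PR² = 245 < 229 + 26 = 255, the triangle is acute, so the smallest enclosing circle is the circumcircle.
Circumcentre = (109/22, -5/22), r² = 14885/242.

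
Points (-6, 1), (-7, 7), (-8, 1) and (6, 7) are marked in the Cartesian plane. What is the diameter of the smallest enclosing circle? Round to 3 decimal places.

15.232

The farthest pair is (-8, 1)–(6, 7) with squared distance 232. The circle on this segment as diameter has centre (-1, 4) and r² = 232/4 = 58.
Check (-6, 1): distance² to centre = 34 ≤ 58, so it lies inside.
All remaining points lie in this disk, and no smaller disk contains both endpoints, so this is the minimum enclosing circle.
Diameter = 2r = 2√58 ≈ 15.232.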